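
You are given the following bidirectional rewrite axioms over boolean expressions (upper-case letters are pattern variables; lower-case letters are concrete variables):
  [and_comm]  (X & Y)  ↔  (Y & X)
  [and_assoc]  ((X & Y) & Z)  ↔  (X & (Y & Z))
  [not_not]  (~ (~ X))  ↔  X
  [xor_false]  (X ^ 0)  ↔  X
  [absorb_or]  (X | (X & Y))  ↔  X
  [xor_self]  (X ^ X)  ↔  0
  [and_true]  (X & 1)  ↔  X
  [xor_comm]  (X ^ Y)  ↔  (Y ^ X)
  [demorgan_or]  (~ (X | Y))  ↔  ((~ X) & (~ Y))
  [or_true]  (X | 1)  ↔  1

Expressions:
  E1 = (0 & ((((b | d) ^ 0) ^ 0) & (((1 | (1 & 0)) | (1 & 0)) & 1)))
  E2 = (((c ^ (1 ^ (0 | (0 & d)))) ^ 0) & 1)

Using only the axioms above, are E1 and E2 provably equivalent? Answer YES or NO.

Every axiom is a valid identity, so a rewrite proof would force E1 and E2 to agree under every assignment.
At b=0, c=0, d=0: E1 = 0 but E2 = 1; they differ, so no derivation exists.

NO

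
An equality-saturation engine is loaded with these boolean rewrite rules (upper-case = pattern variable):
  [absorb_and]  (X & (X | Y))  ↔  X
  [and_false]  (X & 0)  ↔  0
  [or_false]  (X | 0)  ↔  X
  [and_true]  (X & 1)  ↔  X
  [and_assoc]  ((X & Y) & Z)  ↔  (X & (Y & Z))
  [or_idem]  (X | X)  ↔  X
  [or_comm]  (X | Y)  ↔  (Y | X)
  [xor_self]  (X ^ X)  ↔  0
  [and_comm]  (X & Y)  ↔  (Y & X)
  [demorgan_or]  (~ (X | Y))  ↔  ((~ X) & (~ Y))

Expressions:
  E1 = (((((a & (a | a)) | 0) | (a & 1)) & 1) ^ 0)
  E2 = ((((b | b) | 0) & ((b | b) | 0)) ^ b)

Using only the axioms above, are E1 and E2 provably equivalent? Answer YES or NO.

NO

All listed rules preserve value, hence provable equivalence implies equal values everywhere; look for a separating assignment.
a=1, b=0 gives E1 ↦ 1, E2 ↦ 0; values differ ⇒ not provably equivalent.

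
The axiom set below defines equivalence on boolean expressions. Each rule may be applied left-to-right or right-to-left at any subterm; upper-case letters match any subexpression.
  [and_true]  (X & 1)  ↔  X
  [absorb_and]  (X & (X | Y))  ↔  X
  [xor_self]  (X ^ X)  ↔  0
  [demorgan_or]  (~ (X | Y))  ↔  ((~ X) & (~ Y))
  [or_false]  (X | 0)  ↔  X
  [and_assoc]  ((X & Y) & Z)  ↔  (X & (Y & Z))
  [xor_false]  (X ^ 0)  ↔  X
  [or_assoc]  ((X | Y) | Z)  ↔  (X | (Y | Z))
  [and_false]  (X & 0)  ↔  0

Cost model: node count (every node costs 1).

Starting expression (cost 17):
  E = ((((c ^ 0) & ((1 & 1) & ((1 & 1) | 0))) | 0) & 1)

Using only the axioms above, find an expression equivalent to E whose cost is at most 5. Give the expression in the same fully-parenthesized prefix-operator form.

((c & 1) & 1)   [cost 5]

1. [absorb_and →] ((1 & 1) & ((1 & 1) | 0))  →  (1 & 1);  E = ((((c ^ 0) & (1 & 1)) | 0) & 1)
2. [xor_false →] (c ^ 0)  →  c;  E = (((c & (1 & 1)) | 0) & 1)
3. [and_true →] (1 & 1)  →  1;  E = (((c & 1) | 0) & 1)
4. [or_false →] ((c & 1) | 0)  →  (c & 1);  cost 5 ≤ 5, done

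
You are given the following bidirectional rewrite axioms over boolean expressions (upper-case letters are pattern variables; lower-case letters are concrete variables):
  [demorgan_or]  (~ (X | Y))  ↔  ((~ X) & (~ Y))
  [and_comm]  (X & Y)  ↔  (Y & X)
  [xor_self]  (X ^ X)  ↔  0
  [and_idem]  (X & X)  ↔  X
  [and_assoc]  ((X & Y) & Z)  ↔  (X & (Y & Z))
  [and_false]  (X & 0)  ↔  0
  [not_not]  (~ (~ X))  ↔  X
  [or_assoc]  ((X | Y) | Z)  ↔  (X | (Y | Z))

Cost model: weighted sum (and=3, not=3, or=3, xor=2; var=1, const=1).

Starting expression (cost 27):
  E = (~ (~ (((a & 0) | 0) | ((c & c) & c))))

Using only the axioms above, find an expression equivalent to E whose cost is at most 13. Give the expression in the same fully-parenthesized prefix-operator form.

step 1: and_false (→) rewrites (a & 0) into 0, now (~ (~ ((0 | 0) | ((c & c) & c))))
step 2: not_not (→) rewrites (~ (~ ((0 | 0) | ((c & c) & c)))) into ((0 | 0) | ((c & c) & c))
step 3: and_idem (→) rewrites (c & c) into c, reaching cost 13 (bound 13)

((0 | 0) | (c & c))   [cost 13]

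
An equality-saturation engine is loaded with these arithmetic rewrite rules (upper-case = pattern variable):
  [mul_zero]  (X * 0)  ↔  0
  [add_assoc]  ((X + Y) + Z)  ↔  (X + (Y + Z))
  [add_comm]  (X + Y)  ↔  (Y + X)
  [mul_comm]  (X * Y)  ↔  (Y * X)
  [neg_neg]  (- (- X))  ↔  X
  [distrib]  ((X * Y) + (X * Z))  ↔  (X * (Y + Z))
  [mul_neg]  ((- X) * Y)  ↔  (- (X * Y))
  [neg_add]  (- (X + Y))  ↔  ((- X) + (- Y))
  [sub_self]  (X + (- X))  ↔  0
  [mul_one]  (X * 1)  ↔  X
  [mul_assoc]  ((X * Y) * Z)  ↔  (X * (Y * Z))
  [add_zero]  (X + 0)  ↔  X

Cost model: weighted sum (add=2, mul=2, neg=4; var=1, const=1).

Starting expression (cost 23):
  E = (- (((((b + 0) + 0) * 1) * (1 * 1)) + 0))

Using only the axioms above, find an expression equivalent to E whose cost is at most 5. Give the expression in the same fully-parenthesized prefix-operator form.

1. [add_zero →] ((b + 0) + 0)  →  (b + 0);  E = (- ((((b + 0) * 1) * (1 * 1)) + 0))
2. [mul_one →] ((b + 0) * 1)  →  (b + 0);  E = (- (((b + 0) * (1 * 1)) + 0))
3. [add_zero →] (b + 0)  →  b;  E = (- ((b * (1 * 1)) + 0))
4. [add_zero →] ((b * (1 * 1)) + 0)  →  (b * (1 * 1));  E = (- (b * (1 * 1)))
5. [mul_one →] (1 * 1)  →  1;  E = (- (b * 1))
6. [mul_one →] (b * 1)  →  b;  cost 5 ≤ 5, done

(- b)   [cost 5]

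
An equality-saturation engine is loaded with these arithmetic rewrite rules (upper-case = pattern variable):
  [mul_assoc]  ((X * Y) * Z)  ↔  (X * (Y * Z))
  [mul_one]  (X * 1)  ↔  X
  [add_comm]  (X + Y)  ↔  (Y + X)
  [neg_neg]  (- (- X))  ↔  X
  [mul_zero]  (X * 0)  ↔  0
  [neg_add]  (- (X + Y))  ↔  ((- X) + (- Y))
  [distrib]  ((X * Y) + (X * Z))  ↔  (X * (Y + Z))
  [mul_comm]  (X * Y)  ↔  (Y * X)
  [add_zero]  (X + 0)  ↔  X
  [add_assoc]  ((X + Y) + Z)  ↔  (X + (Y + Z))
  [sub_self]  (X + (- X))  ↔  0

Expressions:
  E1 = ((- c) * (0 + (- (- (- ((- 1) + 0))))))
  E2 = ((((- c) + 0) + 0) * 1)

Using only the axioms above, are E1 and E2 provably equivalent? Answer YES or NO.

YES

(1) (- (- (- ((- 1) + 0))))  =[neg_neg →]=  (- ((- 1) + 0))    ⊢ ((- c) * (0 + (- ((- 1) + 0))))
(2) (0 + (- ((- 1) + 0)))  =[add_comm →]=  ((- ((- 1) + 0)) + 0)    ⊢ ((- c) * ((- ((- 1) + 0)) + 0))
(3) ((- 1) + 0)  =[add_zero →]=  (- 1)    ⊢ ((- c) * ((- (- 1)) + 0))
(4) (- (- 1))  =[neg_neg →]=  1    ⊢ ((- c) * (1 + 0))
(5) (1 + 0)  =[add_zero →]=  1    ⊢ ((- c) * 1)
(6) ((- c) * 1)  =[mul_one →]=  (- c)
(7) (- c)  =[add_zero ←]=  ((- c) + 0)
(8) ((- c) + 0)  =[mul_one ←]=  (((- c) + 0) * 1)
(9) (- c)  =[add_zero ←]=  ((- c) + 0)    ⊢ E2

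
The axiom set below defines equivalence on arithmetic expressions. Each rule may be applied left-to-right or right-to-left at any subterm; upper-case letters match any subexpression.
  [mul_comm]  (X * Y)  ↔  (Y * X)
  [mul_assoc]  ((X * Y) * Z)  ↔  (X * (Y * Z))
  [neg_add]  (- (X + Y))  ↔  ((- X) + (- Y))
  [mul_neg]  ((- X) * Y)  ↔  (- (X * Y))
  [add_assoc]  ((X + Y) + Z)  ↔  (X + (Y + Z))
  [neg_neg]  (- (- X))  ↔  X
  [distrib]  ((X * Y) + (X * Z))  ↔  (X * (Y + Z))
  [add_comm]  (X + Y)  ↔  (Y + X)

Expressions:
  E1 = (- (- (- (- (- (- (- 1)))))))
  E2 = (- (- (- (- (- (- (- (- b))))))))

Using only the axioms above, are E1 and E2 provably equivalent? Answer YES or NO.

All listed rules preserve value, hence provable equivalence implies equal values everywhere; look for a separating assignment.
b=0 gives E1 ↦ -1, E2 ↦ 0; values differ ⇒ not provably equivalent.

NO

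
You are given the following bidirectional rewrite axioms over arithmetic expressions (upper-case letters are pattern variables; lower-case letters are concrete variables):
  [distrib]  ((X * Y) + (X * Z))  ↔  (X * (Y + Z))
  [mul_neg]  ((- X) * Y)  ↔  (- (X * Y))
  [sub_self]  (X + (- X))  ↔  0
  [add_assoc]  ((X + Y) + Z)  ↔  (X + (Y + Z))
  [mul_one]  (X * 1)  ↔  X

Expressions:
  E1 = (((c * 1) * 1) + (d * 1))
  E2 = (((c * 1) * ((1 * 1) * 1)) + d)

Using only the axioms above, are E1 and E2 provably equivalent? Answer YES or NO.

YES

(1) (c * 1)  =[mul_one →]=  c    ⊢ ((c * 1) + (d * 1))
(2) (d * 1)  =[mul_one →]=  d    ⊢ ((c * 1) + d)
(3) c  =[mul_one ←]=  (c * 1)    ⊢ (((c * 1) * 1) + d)
(4) 1  =[mul_one ←]=  (1 * 1)    ⊢ (((c * 1) * (1 * 1)) + d)
(5) 1  =[mul_one ←]=  (1 * 1)    ⊢ E2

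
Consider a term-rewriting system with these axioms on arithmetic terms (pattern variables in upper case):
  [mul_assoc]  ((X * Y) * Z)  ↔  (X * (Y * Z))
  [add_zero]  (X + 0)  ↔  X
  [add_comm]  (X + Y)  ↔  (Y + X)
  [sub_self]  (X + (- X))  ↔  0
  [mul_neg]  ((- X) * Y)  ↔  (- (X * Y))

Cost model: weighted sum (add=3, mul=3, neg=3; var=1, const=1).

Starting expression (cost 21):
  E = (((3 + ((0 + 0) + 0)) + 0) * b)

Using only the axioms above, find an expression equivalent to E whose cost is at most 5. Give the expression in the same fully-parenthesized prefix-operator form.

step 1: add_zero (→) rewrites (0 + 0) into 0, now (((3 + (0 + 0)) + 0) * b)
step 2: add_zero (→) rewrites (0 + 0) into 0, now (((3 + 0) + 0) * b)
step 3: add_zero (→) rewrites ((3 + 0) + 0) into (3 + 0), now ((3 + 0) * b)
step 4: add_zero (→) rewrites (3 + 0) into 3, reaching cost 5 (bound 5)

(3 * b)   [cost 5]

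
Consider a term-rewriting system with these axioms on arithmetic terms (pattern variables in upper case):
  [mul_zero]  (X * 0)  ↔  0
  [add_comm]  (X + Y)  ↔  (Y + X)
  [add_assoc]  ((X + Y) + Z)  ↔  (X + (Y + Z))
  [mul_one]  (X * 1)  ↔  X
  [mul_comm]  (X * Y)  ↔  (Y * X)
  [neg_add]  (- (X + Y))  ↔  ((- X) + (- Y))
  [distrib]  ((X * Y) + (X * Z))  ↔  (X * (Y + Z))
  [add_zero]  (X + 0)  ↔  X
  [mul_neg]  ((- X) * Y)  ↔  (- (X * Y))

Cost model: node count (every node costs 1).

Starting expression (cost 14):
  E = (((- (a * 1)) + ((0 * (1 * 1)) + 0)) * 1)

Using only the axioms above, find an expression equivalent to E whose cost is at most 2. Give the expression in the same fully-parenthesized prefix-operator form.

1. [mul_one →] (1 * 1)  →  1;  E = (((- (a * 1)) + ((0 * 1) + 0)) * 1)
2. [add_zero →] ((0 * 1) + 0)  →  (0 * 1);  E = (((- (a * 1)) + (0 * 1)) * 1)
3. [mul_one →] (0 * 1)  →  0;  E = (((- (a * 1)) + 0) * 1)
4. [mul_one →] (a * 1)  →  a;  E = (((- a) + 0) * 1)
5. [add_zero →] ((- a) + 0)  →  (- a);  E = ((- a) * 1)
6. [mul_one →] ((- a) * 1)  →  (- a);  cost 2 ≤ 2, done

(- a)   [cost 2]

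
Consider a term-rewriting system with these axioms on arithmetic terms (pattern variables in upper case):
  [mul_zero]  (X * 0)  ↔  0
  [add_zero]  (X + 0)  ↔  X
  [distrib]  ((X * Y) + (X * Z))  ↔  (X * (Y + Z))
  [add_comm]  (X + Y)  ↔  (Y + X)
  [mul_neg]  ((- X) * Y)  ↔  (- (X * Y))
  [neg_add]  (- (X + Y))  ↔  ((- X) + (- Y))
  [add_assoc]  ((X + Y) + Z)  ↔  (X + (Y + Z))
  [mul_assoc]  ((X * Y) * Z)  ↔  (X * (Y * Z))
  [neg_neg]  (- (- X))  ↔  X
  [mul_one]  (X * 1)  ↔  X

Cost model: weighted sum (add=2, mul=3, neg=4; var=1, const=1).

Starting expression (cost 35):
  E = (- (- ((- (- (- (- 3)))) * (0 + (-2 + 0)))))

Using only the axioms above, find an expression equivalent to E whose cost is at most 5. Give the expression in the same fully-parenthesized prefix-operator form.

(3 * -2)   [cost 5]

step 1: neg_neg (→) rewrites (- (- (- 3))) into (- 3), now (- (- ((- (- 3)) * (0 + (-2 + 0)))))
step 2: add_comm (→) rewrites (0 + (-2 + 0)) into ((-2 + 0) + 0), now (- (- ((- (- 3)) * ((-2 + 0) + 0))))
step 3: add_zero (→) rewrites (-2 + 0) into -2, now (- (- ((- (- 3)) * (-2 + 0))))
step 4: neg_neg (→) rewrites (- (- ((- (- 3)) * (-2 + 0)))) into ((- (- 3)) * (-2 + 0))
step 5: neg_neg (→) rewrites (- (- 3)) into 3, now (3 * (-2 + 0))
step 6: add_zero (→) rewrites (-2 + 0) into -2, reaching cost 5 (bound 5)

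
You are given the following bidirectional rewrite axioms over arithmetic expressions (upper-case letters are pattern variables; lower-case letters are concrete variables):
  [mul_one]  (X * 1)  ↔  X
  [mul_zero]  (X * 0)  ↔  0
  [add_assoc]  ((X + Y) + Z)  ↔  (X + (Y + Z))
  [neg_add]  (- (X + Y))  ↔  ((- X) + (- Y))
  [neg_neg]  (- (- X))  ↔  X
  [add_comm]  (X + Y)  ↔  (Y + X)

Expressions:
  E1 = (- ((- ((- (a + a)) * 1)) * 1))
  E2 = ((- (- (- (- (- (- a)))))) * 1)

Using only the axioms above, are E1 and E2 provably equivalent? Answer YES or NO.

NO

The axioms are sound identities: if E1 ↔* E2 then E1 and E2 evaluate identically under any assignment.
Under a=1: E1 evaluates to -2, E2 to 1. Distinct ⇒ no rewrite sequence connects them.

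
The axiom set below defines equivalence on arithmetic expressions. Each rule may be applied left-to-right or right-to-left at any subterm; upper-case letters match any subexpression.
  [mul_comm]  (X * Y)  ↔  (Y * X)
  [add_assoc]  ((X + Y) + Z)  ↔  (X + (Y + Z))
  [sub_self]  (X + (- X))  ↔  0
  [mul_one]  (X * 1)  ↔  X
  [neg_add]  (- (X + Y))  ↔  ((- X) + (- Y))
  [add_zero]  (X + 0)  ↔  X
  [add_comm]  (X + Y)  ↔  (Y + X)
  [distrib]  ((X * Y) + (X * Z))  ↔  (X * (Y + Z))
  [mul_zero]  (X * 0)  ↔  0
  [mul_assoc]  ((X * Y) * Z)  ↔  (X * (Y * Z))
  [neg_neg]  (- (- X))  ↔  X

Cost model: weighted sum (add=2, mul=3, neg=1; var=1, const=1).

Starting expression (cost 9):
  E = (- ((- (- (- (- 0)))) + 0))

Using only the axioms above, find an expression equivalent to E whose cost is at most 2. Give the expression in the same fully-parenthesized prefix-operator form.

(- 0)   [cost 2]

(1) ((- (- (- (- 0)))) + 0)  =[add_zero →]=  (- (- (- (- 0))))    ⊢ (- (- (- (- (- 0)))))
(2) (- (- (- (- 0))))  =[neg_neg →]=  (- (- 0))    ⊢ (- (- (- 0)))
(3) (- (- (- 0)))  =[neg_neg →]=  (- 0)    ⊢ cost 2, within 2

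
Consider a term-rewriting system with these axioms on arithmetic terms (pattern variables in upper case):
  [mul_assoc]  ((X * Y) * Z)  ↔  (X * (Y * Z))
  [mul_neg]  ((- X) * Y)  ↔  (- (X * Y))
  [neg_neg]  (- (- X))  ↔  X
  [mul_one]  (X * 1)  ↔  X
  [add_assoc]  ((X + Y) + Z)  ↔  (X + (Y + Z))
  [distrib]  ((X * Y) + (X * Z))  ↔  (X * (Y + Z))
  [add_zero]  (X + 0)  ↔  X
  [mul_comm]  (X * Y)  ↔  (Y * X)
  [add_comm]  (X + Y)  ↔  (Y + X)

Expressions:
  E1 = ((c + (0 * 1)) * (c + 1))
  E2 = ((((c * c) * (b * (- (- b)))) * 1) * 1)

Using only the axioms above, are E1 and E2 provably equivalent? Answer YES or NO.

NO

The axioms are sound identities: if E1 ↔* E2 then E1 and E2 evaluate identically under any assignment.
Under b=0, c=1: E1 evaluates to 2, E2 to 0. Distinct ⇒ no rewrite sequence connects them.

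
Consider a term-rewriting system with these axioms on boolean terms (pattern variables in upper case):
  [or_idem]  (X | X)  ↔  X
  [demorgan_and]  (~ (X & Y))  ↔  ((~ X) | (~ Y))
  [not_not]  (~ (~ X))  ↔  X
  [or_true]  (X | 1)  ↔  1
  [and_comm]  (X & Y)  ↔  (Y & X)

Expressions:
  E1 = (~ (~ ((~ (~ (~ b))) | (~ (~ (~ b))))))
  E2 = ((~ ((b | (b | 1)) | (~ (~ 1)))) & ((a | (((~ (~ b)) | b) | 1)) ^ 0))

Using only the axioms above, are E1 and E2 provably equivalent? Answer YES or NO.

NO

Every axiom is a valid identity, so a rewrite proof would force E1 and E2 to agree under every assignment.
At a=0, b=0: E1 = 1 but E2 = 0; they differ, so no derivation exists.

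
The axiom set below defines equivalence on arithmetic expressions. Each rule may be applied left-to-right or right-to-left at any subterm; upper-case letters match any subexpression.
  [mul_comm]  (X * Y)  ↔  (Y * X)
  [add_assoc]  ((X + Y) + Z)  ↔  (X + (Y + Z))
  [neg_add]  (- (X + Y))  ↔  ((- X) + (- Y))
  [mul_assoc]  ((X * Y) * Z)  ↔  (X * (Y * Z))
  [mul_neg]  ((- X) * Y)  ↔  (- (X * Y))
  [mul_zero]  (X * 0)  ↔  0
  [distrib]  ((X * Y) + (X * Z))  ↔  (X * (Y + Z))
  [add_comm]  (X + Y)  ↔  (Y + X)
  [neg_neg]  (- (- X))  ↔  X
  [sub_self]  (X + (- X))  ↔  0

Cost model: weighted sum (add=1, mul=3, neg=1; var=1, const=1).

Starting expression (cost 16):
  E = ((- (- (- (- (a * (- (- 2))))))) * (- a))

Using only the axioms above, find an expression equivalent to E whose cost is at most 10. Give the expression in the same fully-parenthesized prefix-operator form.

1. [neg_neg →] (- (- (- (- (a * (- (- 2)))))))  →  (- (- (a * (- (- 2)))));  E = ((- (- (a * (- (- 2))))) * (- a))
2. [neg_neg →] (- (- (a * (- (- 2)))))  →  (a * (- (- 2)));  E = ((a * (- (- 2))) * (- a))
3. [neg_neg →] (- (- 2))  →  2;  cost 10 ≤ 10, done

((a * 2) * (- a))   [cost 10]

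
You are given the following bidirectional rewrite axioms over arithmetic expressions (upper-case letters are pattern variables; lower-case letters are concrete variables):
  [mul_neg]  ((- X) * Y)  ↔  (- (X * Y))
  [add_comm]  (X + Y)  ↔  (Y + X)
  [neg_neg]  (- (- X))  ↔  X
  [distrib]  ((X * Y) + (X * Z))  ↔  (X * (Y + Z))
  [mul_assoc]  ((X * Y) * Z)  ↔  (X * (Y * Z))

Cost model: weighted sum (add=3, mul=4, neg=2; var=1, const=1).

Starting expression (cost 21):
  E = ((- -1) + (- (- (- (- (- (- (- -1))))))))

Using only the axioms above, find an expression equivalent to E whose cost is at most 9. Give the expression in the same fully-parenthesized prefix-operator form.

1. [neg_neg →] (- (- (- (- (- (- (- -1)))))))  →  (- (- (- (- (- -1)))));  E = ((- -1) + (- (- (- (- (- -1))))))
2. [neg_neg →] (- (- (- (- (- -1)))))  →  (- (- (- -1)));  E = ((- -1) + (- (- (- -1))))
3. [neg_neg →] (- (- (- -1)))  →  (- -1);  cost 9 ≤ 9, done

((- -1) + (- -1))   [cost 9]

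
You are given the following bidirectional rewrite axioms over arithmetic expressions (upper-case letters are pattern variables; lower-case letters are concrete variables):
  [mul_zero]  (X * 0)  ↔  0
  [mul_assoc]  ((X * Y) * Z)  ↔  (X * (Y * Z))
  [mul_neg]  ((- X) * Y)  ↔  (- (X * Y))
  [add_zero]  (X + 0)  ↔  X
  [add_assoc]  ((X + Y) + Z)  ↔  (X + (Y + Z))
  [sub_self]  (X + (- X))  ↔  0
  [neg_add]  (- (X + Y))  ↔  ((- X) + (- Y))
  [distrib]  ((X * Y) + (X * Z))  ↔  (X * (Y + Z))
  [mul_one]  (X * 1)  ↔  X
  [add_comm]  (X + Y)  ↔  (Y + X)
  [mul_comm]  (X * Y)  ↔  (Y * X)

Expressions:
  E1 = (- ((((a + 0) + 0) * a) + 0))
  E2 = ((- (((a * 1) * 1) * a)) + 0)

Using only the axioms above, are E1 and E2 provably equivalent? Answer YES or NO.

1. [add_zero →] (a + 0)  →  a;  E1 = (- (((a + 0) * a) + 0))
2. [add_zero →] (a + 0)  →  a;  E1 = (- ((a * a) + 0))
3. [add_zero →] ((a * a) + 0)  →  (a * a);  E1 = (- (a * a))
4. [add_zero ←] (- (a * a))  →  ((- (a * a)) + 0)
5. [mul_one ←] a  →  (a * 1);  E1 = ((- ((a * 1) * a)) + 0)
6. [mul_one ←] (a * 1)  →  ((a * 1) * 1);  this is E2

YES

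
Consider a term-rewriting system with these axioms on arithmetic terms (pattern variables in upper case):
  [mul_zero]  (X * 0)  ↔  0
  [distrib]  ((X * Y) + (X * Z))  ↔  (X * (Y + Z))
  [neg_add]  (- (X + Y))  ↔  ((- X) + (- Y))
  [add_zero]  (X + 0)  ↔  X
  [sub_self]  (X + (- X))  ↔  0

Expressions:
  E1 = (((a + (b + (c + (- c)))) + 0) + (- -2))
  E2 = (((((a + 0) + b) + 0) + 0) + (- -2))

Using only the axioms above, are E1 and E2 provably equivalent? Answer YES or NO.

YES

(1) ((a + (b + (c + (- c)))) + 0)  =[add_zero →]=  (a + (b + (c + (- c))))    ⊢ ((a + (b + (c + (- c)))) + (- -2))
(2) (c + (- c))  =[sub_self →]=  0    ⊢ ((a + (b + 0)) + (- -2))
(3) (b + 0)  =[add_zero →]=  b    ⊢ ((a + b) + (- -2))
(4) a  =[add_zero ←]=  (a + 0)    ⊢ (((a + 0) + b) + (- -2))
(5) ((a + 0) + b)  =[add_zero ←]=  (((a + 0) + b) + 0)    ⊢ ((((a + 0) + b) + 0) + (- -2))
(6) ((a + 0) + b)  =[add_zero ←]=  (((a + 0) + b) + 0)    ⊢ E2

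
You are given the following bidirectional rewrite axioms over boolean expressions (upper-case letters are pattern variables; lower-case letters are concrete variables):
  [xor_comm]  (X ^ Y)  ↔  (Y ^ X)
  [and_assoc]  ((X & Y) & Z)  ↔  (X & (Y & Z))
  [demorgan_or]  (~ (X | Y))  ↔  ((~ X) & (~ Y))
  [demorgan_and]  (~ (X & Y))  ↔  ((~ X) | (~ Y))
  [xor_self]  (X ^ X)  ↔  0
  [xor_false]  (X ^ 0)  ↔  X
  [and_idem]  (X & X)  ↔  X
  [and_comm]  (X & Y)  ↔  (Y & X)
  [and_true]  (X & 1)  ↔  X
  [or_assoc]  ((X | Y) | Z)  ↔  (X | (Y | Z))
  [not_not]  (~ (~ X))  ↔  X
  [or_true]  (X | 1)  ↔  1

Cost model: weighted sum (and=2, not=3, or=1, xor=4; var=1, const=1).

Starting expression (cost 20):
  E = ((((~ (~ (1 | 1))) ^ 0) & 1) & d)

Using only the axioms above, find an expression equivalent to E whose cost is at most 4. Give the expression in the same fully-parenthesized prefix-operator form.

1. [and_true →] (((~ (~ (1 | 1))) ^ 0) & 1)  →  ((~ (~ (1 | 1))) ^ 0);  E = (((~ (~ (1 | 1))) ^ 0) & d)
2. [xor_false →] ((~ (~ (1 | 1))) ^ 0)  →  (~ (~ (1 | 1)));  E = ((~ (~ (1 | 1))) & d)
3. [demorgan_or →] (~ (1 | 1))  →  ((~ 1) & (~ 1));  E = ((~ ((~ 1) & (~ 1))) & d)
4. [and_idem →] ((~ 1) & (~ 1))  →  (~ 1);  E = ((~ (~ 1)) & d)
5. [not_not →] (~ (~ 1))  →  1;  cost 4 ≤ 4, done

(1 & d)   [cost 4]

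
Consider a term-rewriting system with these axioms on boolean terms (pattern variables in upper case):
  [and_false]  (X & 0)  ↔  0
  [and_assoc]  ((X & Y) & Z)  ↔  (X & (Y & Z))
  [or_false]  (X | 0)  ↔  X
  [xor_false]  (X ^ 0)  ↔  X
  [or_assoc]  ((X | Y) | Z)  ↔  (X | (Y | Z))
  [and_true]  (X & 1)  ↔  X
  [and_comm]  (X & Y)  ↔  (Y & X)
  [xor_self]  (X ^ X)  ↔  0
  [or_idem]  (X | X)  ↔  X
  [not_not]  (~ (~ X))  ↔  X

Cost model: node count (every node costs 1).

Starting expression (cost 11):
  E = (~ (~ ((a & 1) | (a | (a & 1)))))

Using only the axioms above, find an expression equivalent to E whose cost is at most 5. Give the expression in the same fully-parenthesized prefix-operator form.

(a | (a | a))   [cost 5]

1. [not_not →] (~ (~ ((a & 1) | (a | (a & 1)))))  →  ((a & 1) | (a | (a & 1)))
2. [and_true →] (a & 1)  →  a;  E = ((a & 1) | (a | a))
3. [and_true →] (a & 1)  →  a;  cost 5 ≤ 5, done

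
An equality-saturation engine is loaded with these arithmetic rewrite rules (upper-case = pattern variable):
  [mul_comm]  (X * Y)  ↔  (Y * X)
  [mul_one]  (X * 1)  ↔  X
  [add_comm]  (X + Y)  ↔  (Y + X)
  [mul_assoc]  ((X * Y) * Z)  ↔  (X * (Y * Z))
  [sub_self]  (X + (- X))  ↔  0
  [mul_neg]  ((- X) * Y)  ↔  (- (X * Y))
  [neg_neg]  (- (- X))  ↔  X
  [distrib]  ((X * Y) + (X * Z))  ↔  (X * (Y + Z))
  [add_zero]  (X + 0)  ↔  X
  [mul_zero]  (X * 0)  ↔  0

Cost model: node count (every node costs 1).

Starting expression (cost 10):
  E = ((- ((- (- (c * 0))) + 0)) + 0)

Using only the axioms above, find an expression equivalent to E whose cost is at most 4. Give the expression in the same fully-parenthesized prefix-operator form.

(- (c * 0))   [cost 4]

step 1: add_zero (→) rewrites ((- (- (c * 0))) + 0) into (- (- (c * 0))), now ((- (- (- (c * 0)))) + 0)
step 2: add_zero (→) rewrites ((- (- (- (c * 0)))) + 0) into (- (- (- (c * 0))))
step 3: neg_neg (→) rewrites (- (- (- (c * 0)))) into (- (c * 0)), reaching cost 4 (bound 4)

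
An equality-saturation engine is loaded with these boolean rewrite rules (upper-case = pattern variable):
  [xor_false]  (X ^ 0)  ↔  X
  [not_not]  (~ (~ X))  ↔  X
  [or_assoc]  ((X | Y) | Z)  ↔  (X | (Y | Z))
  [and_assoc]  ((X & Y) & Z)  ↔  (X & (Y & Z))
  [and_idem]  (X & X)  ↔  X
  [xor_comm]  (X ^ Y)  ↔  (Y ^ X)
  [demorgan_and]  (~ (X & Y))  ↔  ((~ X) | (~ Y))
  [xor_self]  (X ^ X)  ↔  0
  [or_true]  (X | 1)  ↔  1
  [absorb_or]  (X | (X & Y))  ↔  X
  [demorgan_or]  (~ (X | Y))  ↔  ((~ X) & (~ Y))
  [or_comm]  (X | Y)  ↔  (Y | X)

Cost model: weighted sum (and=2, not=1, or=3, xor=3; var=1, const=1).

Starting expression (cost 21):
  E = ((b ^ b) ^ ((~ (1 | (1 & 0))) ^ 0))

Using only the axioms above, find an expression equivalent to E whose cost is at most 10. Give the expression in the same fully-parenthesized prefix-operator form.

((~ 1) ^ (b ^ b))   [cost 10]

(1) (1 | (1 & 0))  =[absorb_or →]=  1    ⊢ ((b ^ b) ^ ((~ 1) ^ 0))
(2) ((b ^ b) ^ ((~ 1) ^ 0))  =[xor_comm →]=  (((~ 1) ^ 0) ^ (b ^ b))
(3) ((~ 1) ^ 0)  =[xor_false →]=  (~ 1)    ⊢ cost 10, within 10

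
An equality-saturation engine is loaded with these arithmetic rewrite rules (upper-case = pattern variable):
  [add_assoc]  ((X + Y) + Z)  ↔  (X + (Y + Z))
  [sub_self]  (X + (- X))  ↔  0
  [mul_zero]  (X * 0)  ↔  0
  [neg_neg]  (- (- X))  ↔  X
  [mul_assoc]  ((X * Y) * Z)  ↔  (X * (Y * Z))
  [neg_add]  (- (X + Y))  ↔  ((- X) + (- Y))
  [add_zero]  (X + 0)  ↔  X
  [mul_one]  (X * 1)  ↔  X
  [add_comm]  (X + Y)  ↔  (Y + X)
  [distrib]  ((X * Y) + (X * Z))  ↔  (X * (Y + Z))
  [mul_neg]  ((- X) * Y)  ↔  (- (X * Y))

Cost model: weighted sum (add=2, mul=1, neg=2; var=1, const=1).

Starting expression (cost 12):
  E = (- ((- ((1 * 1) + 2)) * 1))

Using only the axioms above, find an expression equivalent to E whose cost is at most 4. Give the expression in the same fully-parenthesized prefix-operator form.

(1 + 2)   [cost 4]

(1) ((- ((1 * 1) + 2)) * 1)  =[mul_one →]=  (- ((1 * 1) + 2))    ⊢ (- (- ((1 * 1) + 2)))
(2) (1 * 1)  =[mul_one →]=  1    ⊢ (- (- (1 + 2)))
(3) (- (- (1 + 2)))  =[neg_neg →]=  (1 + 2)    ⊢ cost 4, within 4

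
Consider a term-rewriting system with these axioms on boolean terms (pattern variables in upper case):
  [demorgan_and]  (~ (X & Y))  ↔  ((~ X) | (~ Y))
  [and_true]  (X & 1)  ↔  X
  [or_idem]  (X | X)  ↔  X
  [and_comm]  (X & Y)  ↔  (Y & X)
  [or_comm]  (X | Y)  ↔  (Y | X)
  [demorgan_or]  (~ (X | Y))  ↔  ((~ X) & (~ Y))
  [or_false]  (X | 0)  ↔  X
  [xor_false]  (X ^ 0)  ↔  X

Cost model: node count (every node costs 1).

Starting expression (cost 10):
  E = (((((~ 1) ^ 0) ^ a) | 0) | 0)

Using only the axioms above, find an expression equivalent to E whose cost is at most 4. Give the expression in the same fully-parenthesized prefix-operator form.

((~ 1) ^ a)   [cost 4]

1. [or_false →] (((((~ 1) ^ 0) ^ a) | 0) | 0)  →  ((((~ 1) ^ 0) ^ a) | 0)
2. [or_false →] ((((~ 1) ^ 0) ^ a) | 0)  →  (((~ 1) ^ 0) ^ a)
3. [xor_false →] ((~ 1) ^ 0)  →  (~ 1);  cost 4 ≤ 4, done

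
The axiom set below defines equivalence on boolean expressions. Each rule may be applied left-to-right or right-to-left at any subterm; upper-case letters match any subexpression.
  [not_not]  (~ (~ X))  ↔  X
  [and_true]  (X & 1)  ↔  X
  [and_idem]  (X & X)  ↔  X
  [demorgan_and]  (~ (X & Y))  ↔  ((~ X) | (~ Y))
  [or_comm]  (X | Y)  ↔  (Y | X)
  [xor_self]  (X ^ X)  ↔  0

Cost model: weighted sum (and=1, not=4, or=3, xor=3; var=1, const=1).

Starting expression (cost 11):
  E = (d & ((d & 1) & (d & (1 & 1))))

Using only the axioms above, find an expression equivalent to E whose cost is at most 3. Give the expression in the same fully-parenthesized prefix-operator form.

step 1: and_idem (→) rewrites (1 & 1) into 1, now (d & ((d & 1) & (d & 1)))
step 2: and_idem (→) rewrites ((d & 1) & (d & 1)) into (d & 1), now (d & (d & 1))
step 3: and_true (→) rewrites (d & 1) into d, reaching cost 3 (bound 3)

(d & d)   [cost 3]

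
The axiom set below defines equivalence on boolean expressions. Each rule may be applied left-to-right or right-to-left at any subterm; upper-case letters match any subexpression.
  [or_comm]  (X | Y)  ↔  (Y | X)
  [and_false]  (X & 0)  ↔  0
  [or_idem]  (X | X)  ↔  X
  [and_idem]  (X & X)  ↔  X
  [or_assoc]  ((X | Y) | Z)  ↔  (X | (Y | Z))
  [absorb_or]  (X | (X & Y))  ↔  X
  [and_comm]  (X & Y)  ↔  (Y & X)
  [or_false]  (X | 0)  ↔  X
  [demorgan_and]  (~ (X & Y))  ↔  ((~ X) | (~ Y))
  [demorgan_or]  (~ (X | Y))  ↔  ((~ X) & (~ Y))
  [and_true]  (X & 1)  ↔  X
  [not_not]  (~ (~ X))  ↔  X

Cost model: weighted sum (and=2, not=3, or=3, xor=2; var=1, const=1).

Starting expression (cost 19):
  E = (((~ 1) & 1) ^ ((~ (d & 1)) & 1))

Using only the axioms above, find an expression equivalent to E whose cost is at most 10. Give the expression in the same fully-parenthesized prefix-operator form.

step 1: and_true (→) rewrites ((~ (d & 1)) & 1) into (~ (d & 1)), now (((~ 1) & 1) ^ (~ (d & 1)))
step 2: and_true (→) rewrites (d & 1) into d, now (((~ 1) & 1) ^ (~ d))
step 3: and_true (→) rewrites ((~ 1) & 1) into (~ 1), reaching cost 10 (bound 10)

((~ 1) ^ (~ d))   [cost 10]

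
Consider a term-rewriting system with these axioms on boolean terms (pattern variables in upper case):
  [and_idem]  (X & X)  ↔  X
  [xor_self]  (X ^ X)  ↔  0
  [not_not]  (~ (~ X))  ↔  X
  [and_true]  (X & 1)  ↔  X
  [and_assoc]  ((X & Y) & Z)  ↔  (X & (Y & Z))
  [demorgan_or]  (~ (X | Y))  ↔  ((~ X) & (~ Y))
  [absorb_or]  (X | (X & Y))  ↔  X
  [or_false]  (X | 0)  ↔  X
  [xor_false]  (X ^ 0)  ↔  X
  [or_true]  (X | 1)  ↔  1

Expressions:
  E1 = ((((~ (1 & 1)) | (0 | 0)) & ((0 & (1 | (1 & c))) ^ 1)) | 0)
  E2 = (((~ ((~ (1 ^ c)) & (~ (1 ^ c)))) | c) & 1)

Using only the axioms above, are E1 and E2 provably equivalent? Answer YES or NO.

Every axiom is a valid identity, so a rewrite proof would force E1 and E2 to agree under every assignment.
At c=0: E1 = 0 but E2 = 1; they differ, so no derivation exists.

NO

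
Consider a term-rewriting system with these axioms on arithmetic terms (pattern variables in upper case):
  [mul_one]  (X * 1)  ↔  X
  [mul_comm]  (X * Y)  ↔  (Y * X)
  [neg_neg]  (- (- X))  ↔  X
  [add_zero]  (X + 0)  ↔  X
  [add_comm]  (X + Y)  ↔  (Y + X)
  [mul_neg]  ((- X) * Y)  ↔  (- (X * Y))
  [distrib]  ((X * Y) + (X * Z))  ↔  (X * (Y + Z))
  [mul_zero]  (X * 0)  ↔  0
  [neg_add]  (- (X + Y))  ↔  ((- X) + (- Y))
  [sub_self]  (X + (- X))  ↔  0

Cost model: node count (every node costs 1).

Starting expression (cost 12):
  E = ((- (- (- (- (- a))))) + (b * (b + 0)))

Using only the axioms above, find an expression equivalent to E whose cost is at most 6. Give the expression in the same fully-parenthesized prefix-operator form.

((- a) + (b * b))   [cost 6]

1. [neg_neg →] (- (- a))  →  a;  E = ((- (- (- a))) + (b * (b + 0)))
2. [neg_neg →] (- (- a))  →  a;  E = ((- a) + (b * (b + 0)))
3. [add_zero →] (b + 0)  →  b;  cost 6 ≤ 6, done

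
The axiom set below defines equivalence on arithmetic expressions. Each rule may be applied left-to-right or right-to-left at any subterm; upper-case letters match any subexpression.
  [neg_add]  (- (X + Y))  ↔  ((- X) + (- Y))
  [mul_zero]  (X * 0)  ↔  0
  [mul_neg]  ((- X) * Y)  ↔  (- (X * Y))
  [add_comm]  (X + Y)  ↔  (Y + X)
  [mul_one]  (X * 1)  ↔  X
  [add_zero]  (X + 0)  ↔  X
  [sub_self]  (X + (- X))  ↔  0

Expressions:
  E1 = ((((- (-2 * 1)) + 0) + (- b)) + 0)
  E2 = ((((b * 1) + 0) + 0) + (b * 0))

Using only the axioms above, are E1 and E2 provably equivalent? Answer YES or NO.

Every axiom is a valid identity, so a rewrite proof would force E1 and E2 to agree under every assignment.
At b=0: E1 = 2 but E2 = 0; they differ, so no derivation exists.

NO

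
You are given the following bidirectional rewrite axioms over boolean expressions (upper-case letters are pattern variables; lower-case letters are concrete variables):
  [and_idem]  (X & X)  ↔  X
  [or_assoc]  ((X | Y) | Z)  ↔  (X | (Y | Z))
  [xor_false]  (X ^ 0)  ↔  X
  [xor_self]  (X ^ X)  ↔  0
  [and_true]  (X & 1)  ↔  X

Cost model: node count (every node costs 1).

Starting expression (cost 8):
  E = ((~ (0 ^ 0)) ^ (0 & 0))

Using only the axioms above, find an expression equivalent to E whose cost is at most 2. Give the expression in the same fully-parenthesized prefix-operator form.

(1) (0 ^ 0)  =[xor_false →]=  0    ⊢ ((~ 0) ^ (0 & 0))
(2) (0 & 0)  =[and_idem →]=  0    ⊢ ((~ 0) ^ 0)
(3) ((~ 0) ^ 0)  =[xor_false →]=  (~ 0)    ⊢ cost 2, within 2

(~ 0)   [cost 2]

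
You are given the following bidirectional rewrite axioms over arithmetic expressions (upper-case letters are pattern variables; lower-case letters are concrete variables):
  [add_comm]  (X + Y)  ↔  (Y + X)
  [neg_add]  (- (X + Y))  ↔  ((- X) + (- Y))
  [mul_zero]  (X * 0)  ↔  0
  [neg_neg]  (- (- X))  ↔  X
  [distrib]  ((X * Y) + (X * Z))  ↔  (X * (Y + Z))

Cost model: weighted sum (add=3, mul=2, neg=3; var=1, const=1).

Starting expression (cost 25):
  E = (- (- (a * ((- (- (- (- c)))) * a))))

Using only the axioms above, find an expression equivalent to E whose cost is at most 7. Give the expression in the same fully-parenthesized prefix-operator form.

(1) (- (- (- (- c))))  =[neg_neg →]=  (- (- c))    ⊢ (- (- (a * ((- (- c)) * a))))
(2) (- (- c))  =[neg_neg →]=  c    ⊢ (- (- (a * (c * a))))
(3) (- (- (a * (c * a))))  =[neg_neg →]=  (a * (c * a))    ⊢ cost 7, within 7

(a * (c * a))   [cost 7]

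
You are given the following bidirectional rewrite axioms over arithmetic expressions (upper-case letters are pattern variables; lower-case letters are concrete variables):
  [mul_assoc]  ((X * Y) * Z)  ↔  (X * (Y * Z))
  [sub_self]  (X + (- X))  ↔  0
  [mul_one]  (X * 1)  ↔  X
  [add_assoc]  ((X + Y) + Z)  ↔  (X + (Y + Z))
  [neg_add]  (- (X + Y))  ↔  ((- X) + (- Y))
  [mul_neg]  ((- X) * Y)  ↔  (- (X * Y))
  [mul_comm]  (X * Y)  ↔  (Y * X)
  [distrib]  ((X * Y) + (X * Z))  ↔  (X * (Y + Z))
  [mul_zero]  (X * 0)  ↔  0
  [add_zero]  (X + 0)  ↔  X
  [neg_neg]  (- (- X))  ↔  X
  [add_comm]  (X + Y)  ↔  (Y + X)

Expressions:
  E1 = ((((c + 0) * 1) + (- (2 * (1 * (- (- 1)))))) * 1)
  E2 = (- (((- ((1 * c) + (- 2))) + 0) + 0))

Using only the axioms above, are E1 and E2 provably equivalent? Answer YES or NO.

YES

step 1: neg_neg (→) rewrites (- (- 1)) into 1, now ((((c + 0) * 1) + (- (2 * (1 * 1)))) * 1)
step 2: mul_one (→) rewrites (1 * 1) into 1, now ((((c + 0) * 1) + (- (2 * 1))) * 1)
step 3: add_zero (→) rewrites (c + 0) into c, now (((c * 1) + (- (2 * 1))) * 1)
step 4: mul_one (→) rewrites (2 * 1) into 2, now (((c * 1) + (- 2)) * 1)
step 5: mul_one (→) rewrites (((c * 1) + (- 2)) * 1) into ((c * 1) + (- 2))
step 6: mul_comm (→) rewrites (c * 1) into (1 * c), now ((1 * c) + (- 2))
step 7: neg_neg (←) rewrites ((1 * c) + (- 2)) into (- (- ((1 * c) + (- 2))))
step 8: add_zero (←) rewrites (- ((1 * c) + (- 2))) into ((- ((1 * c) + (- 2))) + 0), now (- ((- ((1 * c) + (- 2))) + 0))
step 9: add_zero (←) rewrites (- ((1 * c) + (- 2))) into ((- ((1 * c) + (- 2))) + 0), which is E2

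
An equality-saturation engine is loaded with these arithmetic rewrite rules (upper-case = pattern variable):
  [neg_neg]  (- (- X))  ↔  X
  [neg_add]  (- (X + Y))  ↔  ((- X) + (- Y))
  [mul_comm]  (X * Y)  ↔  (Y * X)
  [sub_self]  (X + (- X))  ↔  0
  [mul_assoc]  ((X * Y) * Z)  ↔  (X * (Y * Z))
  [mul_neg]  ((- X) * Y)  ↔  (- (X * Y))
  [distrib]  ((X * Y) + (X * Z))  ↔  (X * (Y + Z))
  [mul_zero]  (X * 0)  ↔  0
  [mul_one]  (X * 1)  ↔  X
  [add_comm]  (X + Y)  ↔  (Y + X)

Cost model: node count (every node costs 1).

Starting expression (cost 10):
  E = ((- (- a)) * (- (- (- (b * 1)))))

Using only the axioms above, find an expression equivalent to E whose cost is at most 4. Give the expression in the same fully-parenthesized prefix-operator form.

step 1: mul_one (→) rewrites (b * 1) into b, now ((- (- a)) * (- (- (- b))))
step 2: neg_neg (→) rewrites (- (- (- b))) into (- b), now ((- (- a)) * (- b))
step 3: neg_neg (→) rewrites (- (- a)) into a, reaching cost 4 (bound 4)

(a * (- b))   [cost 4]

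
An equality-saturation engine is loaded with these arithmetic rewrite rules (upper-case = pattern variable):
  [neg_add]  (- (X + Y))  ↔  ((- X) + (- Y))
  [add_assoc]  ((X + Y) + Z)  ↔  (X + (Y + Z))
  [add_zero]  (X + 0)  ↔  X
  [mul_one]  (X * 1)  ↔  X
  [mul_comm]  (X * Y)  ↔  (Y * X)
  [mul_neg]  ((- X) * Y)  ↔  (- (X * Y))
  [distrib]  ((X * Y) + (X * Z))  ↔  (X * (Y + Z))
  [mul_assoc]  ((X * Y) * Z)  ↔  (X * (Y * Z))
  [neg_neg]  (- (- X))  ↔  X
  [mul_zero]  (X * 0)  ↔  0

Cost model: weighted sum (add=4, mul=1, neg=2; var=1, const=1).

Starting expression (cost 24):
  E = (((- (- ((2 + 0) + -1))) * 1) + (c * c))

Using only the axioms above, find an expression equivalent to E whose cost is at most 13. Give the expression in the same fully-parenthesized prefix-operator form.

(1) (- (- ((2 + 0) + -1)))  =[neg_neg →]=  ((2 + 0) + -1)    ⊢ ((((2 + 0) + -1) * 1) + (c * c))
(2) (2 + 0)  =[add_zero →]=  2    ⊢ (((2 + -1) * 1) + (c * c))
(3) ((2 + -1) * 1)  =[mul_one →]=  (2 + -1)    ⊢ cost 13, within 13

((2 + -1) + (c * c))   [cost 13]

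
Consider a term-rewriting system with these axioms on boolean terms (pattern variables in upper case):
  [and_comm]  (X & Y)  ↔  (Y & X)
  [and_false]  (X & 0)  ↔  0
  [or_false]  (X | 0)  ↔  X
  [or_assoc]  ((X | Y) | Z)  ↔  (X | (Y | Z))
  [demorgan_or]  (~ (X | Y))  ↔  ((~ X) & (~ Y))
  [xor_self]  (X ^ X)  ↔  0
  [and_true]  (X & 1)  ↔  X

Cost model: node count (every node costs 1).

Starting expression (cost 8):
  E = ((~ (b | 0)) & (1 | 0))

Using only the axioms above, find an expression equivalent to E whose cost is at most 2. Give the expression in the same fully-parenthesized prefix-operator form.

step 1: or_false (→) rewrites (1 | 0) into 1, now ((~ (b | 0)) & 1)
step 2: and_true (→) rewrites ((~ (b | 0)) & 1) into (~ (b | 0))
step 3: or_false (→) rewrites (b | 0) into b, reaching cost 2 (bound 2)

(~ b)   [cost 2]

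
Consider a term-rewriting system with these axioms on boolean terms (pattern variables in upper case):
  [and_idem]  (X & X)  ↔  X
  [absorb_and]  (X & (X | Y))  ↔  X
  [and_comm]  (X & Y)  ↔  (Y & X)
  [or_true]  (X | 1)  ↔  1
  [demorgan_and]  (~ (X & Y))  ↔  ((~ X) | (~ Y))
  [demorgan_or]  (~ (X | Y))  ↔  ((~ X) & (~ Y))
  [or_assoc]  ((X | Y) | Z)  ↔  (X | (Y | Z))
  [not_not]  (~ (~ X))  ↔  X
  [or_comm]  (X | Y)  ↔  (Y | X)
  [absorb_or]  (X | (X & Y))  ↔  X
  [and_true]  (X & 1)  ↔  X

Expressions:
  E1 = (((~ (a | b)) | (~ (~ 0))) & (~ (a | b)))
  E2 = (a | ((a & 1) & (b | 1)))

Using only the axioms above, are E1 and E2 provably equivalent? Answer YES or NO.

The axioms are sound identities: if E1 ↔* E2 then E1 and E2 evaluate identically under any assignment.
Under a=0, b=0: E1 evaluates to 1, E2 to 0. Distinct ⇒ no rewrite sequence connects them.

NO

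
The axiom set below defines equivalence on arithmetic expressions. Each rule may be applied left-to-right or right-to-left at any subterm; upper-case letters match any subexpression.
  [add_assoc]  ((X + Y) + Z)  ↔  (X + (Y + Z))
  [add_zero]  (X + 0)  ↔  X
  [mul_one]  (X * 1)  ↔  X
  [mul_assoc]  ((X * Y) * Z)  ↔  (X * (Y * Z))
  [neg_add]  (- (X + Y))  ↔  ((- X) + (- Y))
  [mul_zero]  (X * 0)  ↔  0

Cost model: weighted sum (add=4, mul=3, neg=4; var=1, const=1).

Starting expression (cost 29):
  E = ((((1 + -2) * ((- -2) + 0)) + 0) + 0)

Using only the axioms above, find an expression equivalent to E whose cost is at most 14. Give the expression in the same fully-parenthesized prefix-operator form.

(1) (((1 + -2) * ((- -2) + 0)) + 0)  =[add_zero →]=  ((1 + -2) * ((- -2) + 0))    ⊢ (((1 + -2) * ((- -2) + 0)) + 0)
(2) (((1 + -2) * ((- -2) + 0)) + 0)  =[add_zero →]=  ((1 + -2) * ((- -2) + 0))
(3) ((- -2) + 0)  =[add_zero →]=  (- -2)    ⊢ cost 14, within 14

((1 + -2) * (- -2))   [cost 14]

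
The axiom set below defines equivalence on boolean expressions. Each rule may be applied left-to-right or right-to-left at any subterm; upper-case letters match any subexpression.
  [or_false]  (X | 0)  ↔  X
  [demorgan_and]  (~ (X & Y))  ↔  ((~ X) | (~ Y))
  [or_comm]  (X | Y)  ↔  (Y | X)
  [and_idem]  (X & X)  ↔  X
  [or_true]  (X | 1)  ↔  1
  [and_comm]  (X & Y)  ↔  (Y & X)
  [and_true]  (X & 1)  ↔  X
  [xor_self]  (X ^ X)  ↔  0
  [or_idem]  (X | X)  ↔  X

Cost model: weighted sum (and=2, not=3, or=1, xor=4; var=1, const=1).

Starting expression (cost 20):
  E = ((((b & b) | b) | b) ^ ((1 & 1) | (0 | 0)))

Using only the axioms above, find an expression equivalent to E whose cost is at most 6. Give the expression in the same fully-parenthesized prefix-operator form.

(b ^ 1)   [cost 6]

(1) (b & b)  =[and_idem →]=  b    ⊢ (((b | b) | b) ^ ((1 & 1) | (0 | 0)))
(2) (0 | 0)  =[or_idem →]=  0    ⊢ (((b | b) | b) ^ ((1 & 1) | 0))
(3) ((1 & 1) | 0)  =[or_false →]=  (1 & 1)    ⊢ (((b | b) | b) ^ (1 & 1))
(4) (1 & 1)  =[and_idem →]=  1    ⊢ (((b | b) | b) ^ 1)
(5) (b | b)  =[or_idem →]=  b    ⊢ ((b | b) ^ 1)
(6) (b | b)  =[or_idem →]=  b    ⊢ cost 6, within 6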